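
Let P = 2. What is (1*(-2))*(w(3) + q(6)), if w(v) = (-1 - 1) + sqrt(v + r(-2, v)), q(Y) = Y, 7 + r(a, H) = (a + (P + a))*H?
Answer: -8 - 2*I*sqrt(10) ≈ -8.0 - 6.3246*I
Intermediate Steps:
r(a, H) = -7 + H*(2 + 2*a) (r(a, H) = -7 + (a + (2 + a))*H = -7 + (2 + 2*a)*H = -7 + H*(2 + 2*a))
w(v) = -2 + sqrt(-7 - v) (w(v) = (-1 - 1) + sqrt(v + (-7 + 2*v + 2*v*(-2))) = -2 + sqrt(v + (-7 + 2*v - 4*v)) = -2 + sqrt(v + (-7 - 2*v)) = -2 + sqrt(-7 - v))
(1*(-2))*(w(3) + q(6)) = (1*(-2))*((-2 + sqrt(-7 - 1*3)) + 6) = -2*((-2 + sqrt(-7 - 3)) + 6) = -2*((-2 + sqrt(-10)) + 6) = -2*((-2 + I*sqrt(10)) + 6) = -2*(4 + I*sqrt(10)) = -8 - 2*I*sqrt(10)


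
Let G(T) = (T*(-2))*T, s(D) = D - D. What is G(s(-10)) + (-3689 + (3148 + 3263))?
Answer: 2722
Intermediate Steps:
s(D) = 0
G(T) = -2*T² (G(T) = (-2*T)*T = -2*T²)
G(s(-10)) + (-3689 + (3148 + 3263)) = -2*0² + (-3689 + (3148 + 3263)) = -2*0 + (-3689 + 6411) = 0 + 2722 = 2722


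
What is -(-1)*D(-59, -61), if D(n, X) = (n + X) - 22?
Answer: -142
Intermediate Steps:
D(n, X) = -22 + X + n (D(n, X) = (X + n) - 22 = -22 + X + n)
-(-1)*D(-59, -61) = -(-1)*(-22 - 61 - 59) = -(-1)*(-142) = -1*142 = -142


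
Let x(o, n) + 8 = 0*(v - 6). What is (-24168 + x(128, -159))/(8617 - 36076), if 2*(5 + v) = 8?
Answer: 24176/27459 ≈ 0.88044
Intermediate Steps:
v = -1 (v = -5 + (1/2)*8 = -5 + 4 = -1)
x(o, n) = -8 (x(o, n) = -8 + 0*(-1 - 6) = -8 + 0*(-7) = -8 + 0 = -8)
(-24168 + x(128, -159))/(8617 - 36076) = (-24168 - 8)/(8617 - 36076) = -24176/(-27459) = -24176*(-1/27459) = 24176/27459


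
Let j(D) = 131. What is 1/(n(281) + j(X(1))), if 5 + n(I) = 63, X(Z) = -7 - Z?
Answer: 1/189 ≈ 0.0052910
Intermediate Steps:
n(I) = 58 (n(I) = -5 + 63 = 58)
1/(n(281) + j(X(1))) = 1/(58 + 131) = 1/189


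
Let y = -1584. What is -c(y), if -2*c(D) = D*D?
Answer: 1254528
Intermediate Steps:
c(D) = -D²/2 (c(D) = -D*D/2 = -D²/2)
-c(y) = -(-1)*(-1584)²/2 = -(-1)*2509056/2 = -1*(-1254528) = 1254528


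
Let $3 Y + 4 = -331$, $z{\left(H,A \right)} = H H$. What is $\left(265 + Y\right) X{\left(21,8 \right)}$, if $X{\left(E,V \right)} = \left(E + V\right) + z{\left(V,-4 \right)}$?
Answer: $14260$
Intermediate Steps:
$z{\left(H,A \right)} = H^{2}$
$Y = - \frac{335}{3}$ ($Y = - \frac{4}{3} + \frac{1}{3} \left(-331\right) = - \frac{4}{3} - \frac{331}{3} = - \frac{335}{3} \approx -111.67$)
$X{\left(E,V \right)} = E + V + V^{2}$ ($X{\left(E,V \right)} = \left(E + V\right) + V^{2} = E + V + V^{2}$)
$\left(265 + Y\right) X{\left(21,8 \right)} = \left(265 - \frac{335}{3}\right) \left(21 + 8 + 8^{2}\right) = \frac{460 \left(21 + 8 + 64\right)}{3} = \frac{460}{3} \cdot 93 = 14260$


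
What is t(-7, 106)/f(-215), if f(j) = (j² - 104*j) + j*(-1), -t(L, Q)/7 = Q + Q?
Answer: -371/17200 ≈ -0.021570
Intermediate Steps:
t(L, Q) = -14*Q (t(L, Q) = -7*(Q + Q) = -14*Q)
f(j) = j² - 105*j (f(j) = (j² - 104*j) - j = j² - 105*j)
t(-7, 106)/f(-215) = (-14*106)/((-215*(-105 - 215))) = -1484/((-215*(-320))) = -1484/68800 = -1484*1/68800 = -371/17200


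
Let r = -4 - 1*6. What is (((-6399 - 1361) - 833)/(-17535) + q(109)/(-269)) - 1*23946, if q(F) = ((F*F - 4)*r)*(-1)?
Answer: -115031567023/4716915 ≈ -24387.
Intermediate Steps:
r = -10 (r = -4 - 6 = -10)
q(F) = -40 + 10*F² (q(F) = ((F*F - 4)*(-10))*(-1) = ((F² - 4)*(-10))*(-1) = ((-4 + F²)*(-10))*(-1) = (40 - 10*F²)*(-1) = -40 + 10*F²)
(((-6399 - 1361) - 833)/(-17535) + q(109)/(-269)) - 1*23946 = (((-6399 - 1361) - 833)/(-17535) + (-40 + 10*109²)/(-269)) - 1*23946 = ((-7760 - 833)*(-1/17535) + (-40 + 10*11881)*(-1/269)) - 23946 = (-8593*(-1/17535) + (-40 + 118810)*(-1/269)) - 23946 = (8593/17535 + 118770*(-1/269)) - 23946 = (8593/17535 - 118770/269) - 23946 = -2080320433/4716915 - 23946 = -115031567023/4716915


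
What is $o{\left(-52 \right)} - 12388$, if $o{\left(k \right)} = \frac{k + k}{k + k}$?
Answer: $-12387$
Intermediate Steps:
$o{\left(k \right)} = 1$ ($o{\left(k \right)} = \frac{2 k}{2 k} = 2 k \frac{1}{2 k} = 1$)
$o{\left(-52 \right)} - 12388 = 1 - 12388 = -12387$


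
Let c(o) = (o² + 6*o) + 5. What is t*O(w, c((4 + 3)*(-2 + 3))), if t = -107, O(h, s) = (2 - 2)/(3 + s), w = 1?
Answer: 0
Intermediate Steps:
c(o) = 5 + o² + 6*o
O(h, s) = 0 (O(h, s) = 0/(3 + s) = 0)
t*O(w, c((4 + 3)*(-2 + 3))) = -107*0 = 0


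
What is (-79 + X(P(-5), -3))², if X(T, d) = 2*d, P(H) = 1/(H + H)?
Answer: 7225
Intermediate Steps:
P(H) = 1/(2*H)
(-79 + X(P(-5), -3))² = (-79 + 2*(-3))² = (-79 - 6)² = (-85)² = 7225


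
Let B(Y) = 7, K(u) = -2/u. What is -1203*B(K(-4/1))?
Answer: -8421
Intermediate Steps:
-1203*B(K(-4/1)) = -1203*7 = -8421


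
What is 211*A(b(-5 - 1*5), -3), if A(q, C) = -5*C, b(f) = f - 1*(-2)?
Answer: 3165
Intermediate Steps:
b(f) = 2 + f (b(f) = f + 2 = 2 + f)
211*A(b(-5 - 1*5), -3) = 211*(-5*(-3)) = 211*15 = 3165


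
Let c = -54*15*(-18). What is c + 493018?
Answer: 507598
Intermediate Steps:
c = 14580 (c = -810*(-18) = 14580)
c + 493018 = 14580 + 493018 = 507598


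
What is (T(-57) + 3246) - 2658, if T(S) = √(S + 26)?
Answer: 588 + I*√31 ≈ 588.0 + 5.5678*I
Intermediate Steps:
T(S) = √(26 + S)
(T(-57) + 3246) - 2658 = (√(26 - 57) + 3246) - 2658 = (√(-31) + 3246) - 2658 = (I*√31 + 3246) - 2658 = (3246 + I*√31) - 2658 = 588 + I*√31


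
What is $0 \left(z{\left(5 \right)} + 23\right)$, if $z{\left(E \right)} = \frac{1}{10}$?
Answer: $0$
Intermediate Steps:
$z{\left(E \right)} = \frac{1}{10}$
$0 \left(z{\left(5 \right)} + 23\right) = 0 \left(\frac{1}{10} + 23\right) = 0 \cdot \frac{231}{10} = 0$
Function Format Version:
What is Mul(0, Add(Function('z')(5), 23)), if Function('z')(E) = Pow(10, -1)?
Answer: 0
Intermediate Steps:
Function('z')(E) = Rational(1, 10)
Mul(0, Add(Function('z')(5), 23)) = Mul(0, Add(Rational(1, 10), 23)) = Mul(0, Rational(231, 10)) = 0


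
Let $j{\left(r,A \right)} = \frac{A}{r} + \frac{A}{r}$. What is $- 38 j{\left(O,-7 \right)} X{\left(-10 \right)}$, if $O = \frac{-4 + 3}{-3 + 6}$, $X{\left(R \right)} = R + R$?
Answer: $31920$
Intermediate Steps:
$X{\left(R \right)} = 2 R$
$O = - \frac{1}{3} \approx -0.33333$
$j{\left(r,A \right)} = \frac{2 A}{r}$
$- 38 j{\left(O,-7 \right)} X{\left(-10 \right)} = - 38 \cdot 2 \left(-7\right) \frac{1}{- \frac{1}{3}} \cdot 2 \left(-10\right) = - 38 \cdot 2 \left(-7\right) \left(-3\right) \left(-20\right) = \left(-38\right) 42 \left(-20\right) = \left(-1596\right) \left(-20\right) = 31920$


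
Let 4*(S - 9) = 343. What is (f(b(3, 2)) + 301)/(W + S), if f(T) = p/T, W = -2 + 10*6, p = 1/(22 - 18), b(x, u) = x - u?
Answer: 1205/611 ≈ 1.9722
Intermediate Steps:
S = 379/4 (S = 9 + (1/4)*343 = 9 + 343/4 = 379/4 ≈ 94.750)
p = 1/4 ≈ 0.25000
W = 58 (W = -2 + 60 = 58)
f(T) = 1/(4*T)
(f(b(3, 2)) + 301)/(W + S) = (1/(4*(3 - 1*2)) + 301)/(58 + 379/4) = (1/(4*(3 - 2)) + 301)/(611/4) = ((1/4)/1 + 301)*(4/611) = ((1/4)*1 + 301)*(4/611) = (1/4 + 301)*(4/611) = (1205/4)*(4/611) = 1205/611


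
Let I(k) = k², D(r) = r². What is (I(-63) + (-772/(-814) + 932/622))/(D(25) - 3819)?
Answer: -502693821/404286938 ≈ -1.2434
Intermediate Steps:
(I(-63) + (-772/(-814) + 932/622))/(D(25) - 3819) = ((-63)² + (-772/(-814) + 932/622))/(25² - 3819) = (3969 + (-772*(-1/814) + 932*(1/622)))/(625 - 3819) = (3969 + (386/407 + 466/311))/(-3194) = (3969 + 309708/126577)*(-1/3194) = (502693821/126577)*(-1/3194) = -502693821/404286938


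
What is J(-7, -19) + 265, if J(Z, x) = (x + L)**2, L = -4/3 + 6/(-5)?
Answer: 163954/225 ≈ 728.68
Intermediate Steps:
L = -38/15 (L = -4*1/3 + 6*(-1/5) = -4/3 - 6/5 = -38/15 ≈ -2.5333)
J(Z, x) = (-38/15 + x)**2 (J(Z, x) = (x - 38/15)**2 = (-38/15 + x)**2)
J(-7, -19) + 265 = (-38 + 15*(-19))**2/225 + 265 = (-38 - 285)**2/225 + 265 = (1/225)*(-323)**2 + 265 = (1/225)*104329 + 265 = 104329/225 + 265 = 163954/225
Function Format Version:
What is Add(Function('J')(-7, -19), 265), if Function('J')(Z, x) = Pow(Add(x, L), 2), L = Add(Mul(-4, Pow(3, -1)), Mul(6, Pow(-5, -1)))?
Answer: Rational(163954, 225) ≈ 728.68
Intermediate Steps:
L = Rational(-38, 15) (L = Add(Mul(-4, Rational(1, 3)), Mul(6, Rational(-1, 5))) = Add(Rational(-4, 3), Rational(-6, 5)) = Rational(-38, 15) ≈ -2.5333)
Function('J')(Z, x) = Pow(Add(Rational(-38, 15), x), 2) (Function('J')(Z, x) = Pow(Add(x, Rational(-38, 15)), 2) = Pow(Add(Rational(-38, 15), x), 2))
Add(Function('J')(-7, -19), 265) = Add(Mul(Rational(1, 225), Pow(Add(-38, Mul(15, -19)), 2)), 265) = Add(Mul(Rational(1, 225), Pow(Add(-38, -285), 2)), 265) = Add(Mul(Rational(1, 225), Pow(-323, 2)), 265) = Add(Mul(Rational(1, 225), 104329), 265) = Add(Rational(104329, 225), 265) = Rational(163954, 225)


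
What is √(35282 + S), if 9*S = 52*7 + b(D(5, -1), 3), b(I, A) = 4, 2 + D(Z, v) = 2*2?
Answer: √317906/3 ≈ 187.94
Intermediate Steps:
D(Z, v) = 2 (D(Z, v) = -2 + 2*2 = -2 + 4 = 2)
S = 368/9 (S = (52*7 + 4)/9 = (364 + 4)/9 = (⅑)*368 = 368/9 ≈ 40.889)
√(35282 + S) = √(35282 + 368/9) = √(317906/9) = √317906/3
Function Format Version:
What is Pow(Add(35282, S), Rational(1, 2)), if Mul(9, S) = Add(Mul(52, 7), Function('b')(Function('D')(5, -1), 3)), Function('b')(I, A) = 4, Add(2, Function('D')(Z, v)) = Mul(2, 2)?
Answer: Mul(Rational(1, 3), Pow(317906, Rational(1, 2))) ≈ 187.94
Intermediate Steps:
Function('D')(Z, v) = 2 (Function('D')(Z, v) = Add(-2, Mul(2, 2)) = Add(-2, 4) = 2)
S = Rational(368, 9) (S = Mul(Rational(1, 9), Add(Mul(52, 7), 4)) = Mul(Rational(1, 9), Add(364, 4)) = Mul(Rational(1, 9), 368) = Rational(368, 9) ≈ 40.889)
Pow(Add(35282, S), Rational(1, 2)) = Pow(Add(35282, Rational(368, 9)), Rational(1, 2)) = Pow(Rational(317906, 9), Rational(1, 2)) = Mul(Rational(1, 3), Pow(317906, Rational(1, 2)))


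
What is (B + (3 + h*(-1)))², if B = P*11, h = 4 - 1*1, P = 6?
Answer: 4356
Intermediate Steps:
h = 3 (h = 4 - 1 = 3)
B = 66 (B = 6*11 = 66)
(B + (3 + h*(-1)))² = (66 + (3 + 3*(-1)))² = (66 + (3 - 3))² = (66 + 0)² = 66² = 4356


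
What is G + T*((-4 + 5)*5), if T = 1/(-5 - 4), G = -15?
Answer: -140/9 ≈ -15.556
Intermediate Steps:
T = -⅑ (T = 1/(-9) = -⅑ ≈ -0.11111)
G + T*((-4 + 5)*5) = -15 - (-4 + 5)*5/9 = -15 - 5/9 = -140/9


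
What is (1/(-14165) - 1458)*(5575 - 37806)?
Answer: 665653015901/14165 ≈ 4.6993e+7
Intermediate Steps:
(1/(-14165) - 1458)*(5575 - 37806) = (-1/14165 - 1458)*(-32231) = -20652571/14165*(-32231) = 665653015901/14165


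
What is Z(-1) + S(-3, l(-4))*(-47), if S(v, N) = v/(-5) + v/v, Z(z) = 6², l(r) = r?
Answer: -196/5 ≈ -39.200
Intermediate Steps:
Z(z) = 36
S(v, N) = 1 - v/5 (S(v, N) = v*(-⅕) + 1 = -v/5 + 1 = 1 - v/5)
Z(-1) + S(-3, l(-4))*(-47) = 36 + (1 - ⅕*(-3))*(-47) = 36 + (1 + ⅗)*(-47) = 36 + (8/5)*(-47) = 36 - 376/5 = -196/5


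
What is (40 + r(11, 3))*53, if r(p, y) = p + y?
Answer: 2862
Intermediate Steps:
(40 + r(11, 3))*53 = (40 + (11 + 3))*53 = (40 + 14)*53 = 54*53 = 2862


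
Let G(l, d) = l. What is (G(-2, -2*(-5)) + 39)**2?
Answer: 1369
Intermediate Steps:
(G(-2, -2*(-5)) + 39)**2 = (-2 + 39)**2 = 37**2 = 1369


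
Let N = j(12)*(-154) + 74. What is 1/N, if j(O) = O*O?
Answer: -1/22102 ≈ -4.5245e-5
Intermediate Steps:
j(O) = O²
N = -22102 (N = 12²*(-154) + 74 = 144*(-154) + 74 = -22176 + 74 = -22102)
1/N = 1/(-22102) = -1/22102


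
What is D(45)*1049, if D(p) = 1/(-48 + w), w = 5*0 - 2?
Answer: -1049/50 ≈ -20.980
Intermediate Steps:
w = -2 (w = 0 - 2 = -2)
D(p) = -1/50 (D(p) = 1/(-48 - 2) = 1/(-50) = -1/50)
D(45)*1049 = -1/50*1049 = -1049/50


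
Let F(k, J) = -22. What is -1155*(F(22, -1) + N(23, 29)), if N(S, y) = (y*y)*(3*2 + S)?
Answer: -28143885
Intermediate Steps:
N(S, y) = y**2*(6 + S)
-1155*(F(22, -1) + N(23, 29)) = -1155*(-22 + 29**2*(6 + 23)) = -1155*(-22 + 841*29) = -1155*(-22 + 24389) = -1155*24367 = -28143885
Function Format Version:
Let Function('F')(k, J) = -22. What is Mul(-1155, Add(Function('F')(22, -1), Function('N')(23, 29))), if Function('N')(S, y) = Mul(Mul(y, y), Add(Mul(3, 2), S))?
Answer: -28143885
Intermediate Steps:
Function('N')(S, y) = Mul(Pow(y, 2), Add(6, S))
Mul(-1155, Add(Function('F')(22, -1), Function('N')(23, 29))) = Mul(-1155, Add(-22, Mul(Pow(29, 2), Add(6, 23)))) = Mul(-1155, Add(-22, Mul(841, 29))) = Mul(-1155, Add(-22, 24389)) = Mul(-1155, 24367) = -28143885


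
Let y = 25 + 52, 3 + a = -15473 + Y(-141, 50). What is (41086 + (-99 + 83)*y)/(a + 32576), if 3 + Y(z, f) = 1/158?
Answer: 6296932/2701327 ≈ 2.3311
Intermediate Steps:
Y(z, f) = -473/158 (Y(z, f) = -3 + 1/158 = -473/158)
a = -2445681/158 (a = -3 + (-15473 - 473/158) = -3 - 2445207/158 = -2445681/158 ≈ -15479.)
y = 77
(41086 + (-99 + 83)*y)/(a + 32576) = (41086 + (-99 + 83)*77)/(-2445681/158 + 32576) = (41086 - 16*77)/(2701327/158) = (41086 - 1232)*(158/2701327) = 39854*(158/2701327) = 6296932/2701327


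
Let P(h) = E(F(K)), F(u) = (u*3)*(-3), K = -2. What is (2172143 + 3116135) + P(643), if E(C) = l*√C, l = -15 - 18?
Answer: 5288278 - 99*√2 ≈ 5.2881e+6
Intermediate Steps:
l = -33
F(u) = -9*u (F(u) = (3*u)*(-3) = -9*u)
E(C) = -33*√C
P(h) = -99*√2 (P(h) = -33*3*√2 = -99*√2)
(2172143 + 3116135) + P(643) = (2172143 + 3116135) - 99*√2 = 5288278 - 99*√2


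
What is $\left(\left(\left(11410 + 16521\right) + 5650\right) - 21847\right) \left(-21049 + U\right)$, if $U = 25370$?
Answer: $50702614$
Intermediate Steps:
$\left(\left(\left(11410 + 16521\right) + 5650\right) - 21847\right) \left(-21049 + U\right) = \left(\left(\left(11410 + 16521\right) + 5650\right) - 21847\right) \left(-21049 + 25370\right) = \left(\left(27931 + 5650\right) - 21847\right) 4321 = \left(33581 - 21847\right) 4321 = 11734 \cdot 4321 = 50702614$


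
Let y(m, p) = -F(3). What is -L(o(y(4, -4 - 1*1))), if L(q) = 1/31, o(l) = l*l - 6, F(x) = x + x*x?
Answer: -1/31 ≈ -0.032258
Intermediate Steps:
F(x) = x + x**2
y(m, p) = -12 (y(m, p) = -3*(1 + 3) = -3*4 = -1*12 = -12)
o(l) = -6 + l**2 (o(l) = l**2 - 6 = -6 + l**2)
L(q) = 1/31
-L(o(y(4, -4 - 1*1))) = -1*1/31 = -1/31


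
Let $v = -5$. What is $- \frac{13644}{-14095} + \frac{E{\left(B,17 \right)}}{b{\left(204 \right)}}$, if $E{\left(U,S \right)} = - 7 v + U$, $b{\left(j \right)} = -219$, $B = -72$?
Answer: $\frac{3509551}{3086805} \approx 1.137$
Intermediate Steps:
$E{\left(U,S \right)} = 35 + U$ ($E{\left(U,S \right)} = \left(-7\right) \left(-5\right) + U = 35 + U$)
$- \frac{13644}{-14095} + \frac{E{\left(B,17 \right)}}{b{\left(204 \right)}} = - \frac{13644}{-14095} + \frac{35 - 72}{-219} = \left(-13644\right) \left(- \frac{1}{14095}\right) - - \frac{37}{219} = \frac{13644}{14095} + \frac{37}{219} = \frac{3509551}{3086805}$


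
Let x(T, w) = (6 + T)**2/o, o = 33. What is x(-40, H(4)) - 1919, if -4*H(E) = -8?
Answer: -62171/33 ≈ -1884.0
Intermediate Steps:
H(E) = 2 (H(E) = -1/4*(-8) = 2)
x(T, w) = (6 + T)**2/33
x(-40, H(4)) - 1919 = (6 - 40)**2/33 - 1919 = (1/33)*(-34)**2 - 1919 = (1/33)*1156 - 1919 = 1156/33 - 1919 = -62171/33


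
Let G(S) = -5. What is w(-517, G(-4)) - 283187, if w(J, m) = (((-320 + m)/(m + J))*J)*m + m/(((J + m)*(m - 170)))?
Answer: -857403686/3045 ≈ -2.8158e+5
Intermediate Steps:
w(J, m) = m/((-170 + m)*(J + m)) + J*m*(-320 + m)/(J + m) (w(J, m) = (((-320 + m)/(J + m))*J)*m + m/(((J + m)*(-170 + m))) = (((-320 + m)/(J + m))*J)*m + m/(((-170 + m)*(J + m))) = (J*(-320 + m)/(J + m))*m + m*(1/((-170 + m)*(J + m))) = J*m*(-320 + m)/(J + m) + m/((-170 + m)*(J + m)) = m/((-170 + m)*(J + m)) + J*m*(-320 + m)/(J + m))
w(-517, G(-4)) - 283187 = -5*(1 + 54400*(-517) - 517*(-5)² - 490*(-517)*(-5))/((-5)² - 170*(-517) - 170*(-5) - 517*(-5)) - 283187 = -5*(1 - 28124800 - 517*25 - 1266650)/(25 + 87890 + 850 + 2585) - 283187 = -5*(1 - 28124800 - 12925 - 1266650)/91350 - 283187 = -5*1/91350*(-29404374) - 283187 = 4900729/3045 - 283187 = -857403686/3045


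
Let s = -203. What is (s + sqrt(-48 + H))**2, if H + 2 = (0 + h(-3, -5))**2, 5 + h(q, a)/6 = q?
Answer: 43463 - 2842*sqrt(46) ≈ 24188.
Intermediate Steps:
h(q, a) = -30 + 6*q
H = 2302 (H = -2 + (0 + (-30 + 6*(-3)))**2 = -2 + (0 + (-30 - 18))**2 = -2 + (0 - 48)**2 = -2 + (-48)**2 = -2 + 2304 = 2302)
(s + sqrt(-48 + H))**2 = (-203 + sqrt(-48 + 2302))**2 = (-203 + sqrt(2254))**2 = (-203 + 7*sqrt(46))**2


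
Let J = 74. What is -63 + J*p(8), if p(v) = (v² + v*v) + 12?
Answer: 10297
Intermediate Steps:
p(v) = 12 + 2*v² (p(v) = (v² + v²) + 12 = 2*v² + 12 = 12 + 2*v²)
-63 + J*p(8) = -63 + 74*(12 + 2*8²) = -63 + 74*(12 + 2*64) = -63 + 74*(12 + 128) = -63 + 74*140 = -63 + 10360 = 10297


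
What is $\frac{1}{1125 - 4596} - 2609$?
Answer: $- \frac{9055840}{3471} \approx -2609.0$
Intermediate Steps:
$\frac{1}{1125 - 4596} - 2609 = \frac{1}{-3471} - 2609 = - \frac{1}{3471} - 2609 = - \frac{9055840}{3471}$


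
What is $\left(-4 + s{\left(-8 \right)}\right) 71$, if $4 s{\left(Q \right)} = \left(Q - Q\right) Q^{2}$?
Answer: $-284$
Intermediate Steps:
$s{\left(Q \right)} = 0$ ($s{\left(Q \right)} = \frac{\left(Q - Q\right) Q^{2}}{4} = \frac{0 Q^{2}}{4} = \frac{1}{4} \cdot 0 = 0$)
$\left(-4 + s{\left(-8 \right)}\right) 71 = \left(-4 + 0\right) 71 = \left(-4\right) 71 = -284$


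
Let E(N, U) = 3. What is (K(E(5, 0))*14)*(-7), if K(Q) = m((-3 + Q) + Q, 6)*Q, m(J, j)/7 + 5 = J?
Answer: 4116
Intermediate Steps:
m(J, j) = -35 + 7*J
K(Q) = Q*(-56 + 14*Q) (K(Q) = (-35 + 7*((-3 + Q) + Q))*Q = (-35 + 7*(-3 + 2*Q))*Q = (-35 + (-21 + 14*Q))*Q = (-56 + 14*Q)*Q = Q*(-56 + 14*Q))
(K(E(5, 0))*14)*(-7) = ((14*3*(-4 + 3))*14)*(-7) = ((14*3*(-1))*14)*(-7) = -42*14*(-7) = -588*(-7) = 4116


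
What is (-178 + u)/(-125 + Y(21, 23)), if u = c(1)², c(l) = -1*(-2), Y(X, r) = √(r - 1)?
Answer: 7250/5201 + 58*√22/5201 ≈ 1.4463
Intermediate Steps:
Y(X, r) = √(-1 + r)
c(l) = 2
u = 4 (u = 2² = 4)
(-178 + u)/(-125 + Y(21, 23)) = (-178 + 4)/(-125 + √(-1 + 23)) = -174/(-125 + √22)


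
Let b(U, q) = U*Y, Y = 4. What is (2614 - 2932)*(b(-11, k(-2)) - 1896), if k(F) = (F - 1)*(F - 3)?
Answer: 616920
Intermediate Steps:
k(F) = (-1 + F)*(-3 + F)
b(U, q) = 4*U (b(U, q) = U*4 = 4*U)
(2614 - 2932)*(b(-11, k(-2)) - 1896) = (2614 - 2932)*(4*(-11) - 1896) = -318*(-44 - 1896) = -318*(-1940) = 616920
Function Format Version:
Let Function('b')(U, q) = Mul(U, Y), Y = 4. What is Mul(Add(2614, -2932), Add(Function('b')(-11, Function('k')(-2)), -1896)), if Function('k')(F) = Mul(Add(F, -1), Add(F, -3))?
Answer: 616920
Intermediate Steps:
Function('k')(F) = Mul(Add(-1, F), Add(-3, F))
Function('b')(U, q) = Mul(4, U) (Function('b')(U, q) = Mul(U, 4) = Mul(4, U))
Mul(Add(2614, -2932), Add(Function('b')(-11, Function('k')(-2)), -1896)) = Mul(Add(2614, -2932), Add(Mul(4, -11), -1896)) = Mul(-318, Add(-44, -1896)) = Mul(-318, -1940) = 616920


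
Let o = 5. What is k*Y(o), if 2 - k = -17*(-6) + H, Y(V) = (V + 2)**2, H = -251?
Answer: 7399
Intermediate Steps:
Y(V) = (2 + V)**2
k = 151 (k = 2 - (-17*(-6) - 251) = 2 - (102 - 251) = 2 - 1*(-149) = 2 + 149 = 151)
k*Y(o) = 151*(2 + 5)**2 = 151*7**2 = 151*49 = 7399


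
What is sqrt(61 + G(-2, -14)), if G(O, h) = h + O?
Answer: 3*sqrt(5) ≈ 6.7082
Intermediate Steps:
G(O, h) = O + h
sqrt(61 + G(-2, -14)) = sqrt(61 + (-2 - 14)) = sqrt(61 - 16) = sqrt(45) = 3*sqrt(5)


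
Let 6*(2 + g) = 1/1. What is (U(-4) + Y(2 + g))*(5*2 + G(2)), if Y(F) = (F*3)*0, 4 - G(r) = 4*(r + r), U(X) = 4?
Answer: -8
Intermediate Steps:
g = -11/6 (g = -2 + (1/6)/1 = -2 + (1/6)*1 = -2 + 1/6 = -11/6 ≈ -1.8333)
G(r) = 4 - 8*r (G(r) = 4 - 4*(r + r) = 4 - 4*2*r = 4 - 8*r)
Y(F) = 0 (Y(F) = (3*F)*0 = 0)
(U(-4) + Y(2 + g))*(5*2 + G(2)) = (4 + 0)*(5*2 + (4 - 8*2)) = 4*(10 + (4 - 16)) = 4*(10 - 12) = 4*(-2) = -8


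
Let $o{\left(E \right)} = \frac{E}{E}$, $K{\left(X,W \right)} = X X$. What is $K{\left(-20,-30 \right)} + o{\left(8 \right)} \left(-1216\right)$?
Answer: $-816$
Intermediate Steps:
$K{\left(X,W \right)} = X^{2}$
$o{\left(E \right)} = 1$
$K{\left(-20,-30 \right)} + o{\left(8 \right)} \left(-1216\right) = \left(-20\right)^{2} + 1 \left(-1216\right) = 400 - 1216 = -816$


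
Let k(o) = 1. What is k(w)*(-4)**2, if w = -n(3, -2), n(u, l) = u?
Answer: 16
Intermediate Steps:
w = -3 (w = -1*3 = -3)
k(w)*(-4)**2 = 1*(-4)**2 = 1*16 = 16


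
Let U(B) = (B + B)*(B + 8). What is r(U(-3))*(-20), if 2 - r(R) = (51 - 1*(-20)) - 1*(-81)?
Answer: 3000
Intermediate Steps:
U(B) = 2*B*(8 + B) (U(B) = (2*B)*(8 + B) = 2*B*(8 + B))
r(R) = -150 (r(R) = 2 - ((51 - 1*(-20)) - 1*(-81)) = 2 - ((51 + 20) + 81) = 2 - (71 + 81) = 2 - 1*152 = 2 - 152 = -150)
r(U(-3))*(-20) = -150*(-20) = 3000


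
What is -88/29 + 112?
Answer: 3160/29 ≈ 108.97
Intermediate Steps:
-88/29 + 112 = 3160/29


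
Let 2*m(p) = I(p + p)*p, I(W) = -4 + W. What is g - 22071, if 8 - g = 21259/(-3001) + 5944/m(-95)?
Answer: -609956881804/27654215 ≈ -22057.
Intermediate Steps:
m(p) = p*(-4 + 2*p)/2 (m(p) = ((-4 + (p + p))*p)/2 = ((-4 + 2*p)*p)/2 = (p*(-4 + 2*p))/2 = p*(-4 + 2*p)/2)
g = 399297461/27654215 (g = 8 - (21259/(-3001) + 5944/((-95*(-2 - 95)))) = 8 - (21259*(-1/3001) + 5944/((-95*(-97)))) = 8 - (-21259/3001 + 5944/9215) = 8 - 1*(-178063741/27654215) = 8 + 178063741/27654215 = 399297461/27654215 ≈ 14.439)
g - 22071 = 399297461/27654215 - 22071 = -609956881804/27654215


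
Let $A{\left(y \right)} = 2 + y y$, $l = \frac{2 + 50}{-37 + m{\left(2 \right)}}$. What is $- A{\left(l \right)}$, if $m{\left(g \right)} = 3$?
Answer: $- \frac{1254}{289} \approx -4.3391$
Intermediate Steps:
$l = - \frac{26}{17}$ ($l = \frac{2 + 50}{-37 + 3} = \frac{52}{-34} = 52 \left(- \frac{1}{34}\right) = - \frac{26}{17} \approx -1.5294$)
$A{\left(y \right)} = 2 + y^{2}$
$- A{\left(l \right)} = - (2 + \left(- \frac{26}{17}\right)^{2}) = - (2 + \frac{676}{289}) = \left(-1\right) \frac{1254}{289} = - \frac{1254}{289}$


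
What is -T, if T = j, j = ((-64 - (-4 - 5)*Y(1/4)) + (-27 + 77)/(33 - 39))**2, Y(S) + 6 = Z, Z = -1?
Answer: -164836/9 ≈ -18315.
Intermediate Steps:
Y(S) = -7 (Y(S) = -6 - 1 = -7)
j = 164836/9 (j = ((-64 - (-4 - 5)*(-7)) + (-27 + 77)/(33 - 39))**2 = ((-64 - (-9)*(-7)) + 50/(-6))**2 = ((-64 - 1*63) + 50*(-1/6))**2 = ((-64 - 63) - 25/3)**2 = (-127 - 25/3)**2 = (-406/3)**2 = 164836/9 ≈ 18315.)
T = 164836/9 ≈ 18315.
-T = -1*164836/9 = -164836/9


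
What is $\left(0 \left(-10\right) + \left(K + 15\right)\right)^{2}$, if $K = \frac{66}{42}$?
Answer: $\frac{13456}{49} \approx 274.61$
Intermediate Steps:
$K = \frac{11}{7}$ ($K = 66 \cdot \frac{1}{42} = \frac{11}{7} \approx 1.5714$)
$\left(0 \left(-10\right) + \left(K + 15\right)\right)^{2} = \left(0 \left(-10\right) + \left(\frac{11}{7} + 15\right)\right)^{2} = \left(0 + \frac{116}{7}\right)^{2} = \left(\frac{116}{7}\right)^{2} = \frac{13456}{49}$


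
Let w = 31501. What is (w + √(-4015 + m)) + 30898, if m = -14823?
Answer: 62399 + I*√18838 ≈ 62399.0 + 137.25*I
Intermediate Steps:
(w + √(-4015 + m)) + 30898 = (31501 + √(-4015 - 14823)) + 30898 = (31501 + √(-18838)) + 30898 = (31501 + I*√18838) + 30898 = 62399 + I*√18838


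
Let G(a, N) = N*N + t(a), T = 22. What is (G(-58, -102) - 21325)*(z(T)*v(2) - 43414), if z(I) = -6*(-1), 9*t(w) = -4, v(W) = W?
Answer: 4266112786/9 ≈ 4.7401e+8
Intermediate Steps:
t(w) = -4/9 (t(w) = (1/9)*(-4) = -4/9)
z(I) = 6
G(a, N) = -4/9 + N**2 (G(a, N) = N*N - 4/9 = N**2 - 4/9 = -4/9 + N**2)
(G(-58, -102) - 21325)*(z(T)*v(2) - 43414) = ((-4/9 + (-102)**2) - 21325)*(6*2 - 43414) = ((-4/9 + 10404) - 21325)*(12 - 43414) = (93632/9 - 21325)*(-43402) = -98293/9*(-43402) = 4266112786/9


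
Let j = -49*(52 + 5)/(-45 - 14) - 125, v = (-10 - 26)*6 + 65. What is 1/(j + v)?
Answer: -59/13491 ≈ -0.0043733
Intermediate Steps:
v = -151 (v = -36*6 + 65 = -216 + 65 = -151)
j = -4582/59 (j = -2793/(-59) - 125 = -2793*(-1)/59 - 125 = -49*(-57/59) - 125 = 2793/59 - 125 = -4582/59 ≈ -77.661)
1/(j + v) = 1/(-4582/59 - 151) = 1/(-13491/59) = -59/13491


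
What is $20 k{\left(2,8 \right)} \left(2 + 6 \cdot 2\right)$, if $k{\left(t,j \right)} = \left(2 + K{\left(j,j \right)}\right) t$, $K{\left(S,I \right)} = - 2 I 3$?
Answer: $-25760$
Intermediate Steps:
$K{\left(S,I \right)} = - 6 I$
$k{\left(t,j \right)} = t \left(2 - 6 j\right)$ ($k{\left(t,j \right)} = \left(2 - 6 j\right) t = t \left(2 - 6 j\right)$)
$20 k{\left(2,8 \right)} \left(2 + 6 \cdot 2\right) = 20 \cdot 2 \cdot 2 \left(1 - 24\right) \left(2 + 6 \cdot 2\right) = 20 \cdot 2 \cdot 2 \left(1 - 24\right) \left(2 + 12\right) = 20 \cdot 2 \cdot 2 \left(-23\right) 14 = 20 \left(-92\right) 14 = \left(-1840\right) 14 = -25760$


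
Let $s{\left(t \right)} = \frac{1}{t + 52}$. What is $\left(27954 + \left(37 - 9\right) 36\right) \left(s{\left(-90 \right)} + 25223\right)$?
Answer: $\frac{13879647513}{19} \approx 7.3051 \cdot 10^{8}$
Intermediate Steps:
$s{\left(t \right)} = \frac{1}{52 + t}$
$\left(27954 + \left(37 - 9\right) 36\right) \left(s{\left(-90 \right)} + 25223\right) = \left(27954 + \left(37 - 9\right) 36\right) \left(\frac{1}{52 - 90} + 25223\right) = \left(27954 + 28 \cdot 36\right) \left(\frac{1}{-38} + 25223\right) = \left(27954 + 1008\right) \left(- \frac{1}{38} + 25223\right) = 28962 \cdot \frac{958473}{38} = \frac{13879647513}{19}$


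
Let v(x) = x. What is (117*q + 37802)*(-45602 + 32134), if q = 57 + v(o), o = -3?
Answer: -594208160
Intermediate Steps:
q = 54 (q = 57 - 3 = 54)
(117*q + 37802)*(-45602 + 32134) = (117*54 + 37802)*(-45602 + 32134) = (6318 + 37802)*(-13468) = 44120*(-13468) = -594208160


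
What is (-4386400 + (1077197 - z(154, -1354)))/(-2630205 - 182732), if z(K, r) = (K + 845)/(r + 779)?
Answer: 1902790726/1617438775 ≈ 1.1764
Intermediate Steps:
z(K, r) = (845 + K)/(779 + r)
(-4386400 + (1077197 - z(154, -1354)))/(-2630205 - 182732) = (-4386400 + (1077197 - (845 + 154)/(779 - 1354)))/(-2630205 - 182732) = (-4386400 + (1077197 - 999/(-575)))/(-2812937) = (-4386400 + (1077197 - (-1)*999/575))*(-1/2812937) = (-4386400 + (1077197 - 1*(-999/575)))*(-1/2812937) = (-4386400 + (1077197 + 999/575))*(-1/2812937) = (-4386400 + 619389274/575)*(-1/2812937) = -1902790726/575*(-1/2812937) = 1902790726/1617438775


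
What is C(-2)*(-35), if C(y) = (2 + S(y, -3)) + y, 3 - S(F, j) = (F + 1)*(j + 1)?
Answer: -35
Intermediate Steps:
S(F, j) = 3 - (1 + F)*(1 + j) (S(F, j) = 3 - (F + 1)*(j + 1) = 3 - (1 + F)*(1 + j))
C(y) = 7 + 3*y (C(y) = (2 + (2 - y - 1*(-3) - 1*y*(-3))) + y = (2 + (2 - y + 3 + 3*y)) + y = (2 + (5 + 2*y)) + y = (7 + 2*y) + y = 7 + 3*y)
C(-2)*(-35) = (7 + 3*(-2))*(-35) = (7 - 6)*(-35) = 1*(-35) = -35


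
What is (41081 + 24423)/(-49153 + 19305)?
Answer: -8188/3731 ≈ -2.1946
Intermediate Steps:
(41081 + 24423)/(-49153 + 19305) = 65504/(-29848) = 65504*(-1/29848) = -8188/3731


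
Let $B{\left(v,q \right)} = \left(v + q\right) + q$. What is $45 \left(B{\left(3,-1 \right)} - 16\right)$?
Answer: $-675$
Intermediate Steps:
$B{\left(v,q \right)} = v + 2 q$ ($B{\left(v,q \right)} = \left(q + v\right) + q = v + 2 q$)
$45 \left(B{\left(3,-1 \right)} - 16\right) = 45 \left(\left(3 + 2 \left(-1\right)\right) - 16\right) = 45 \left(\left(3 - 2\right) - 16\right) = 45 \left(1 - 16\right) = 45 \left(-15\right) = -675$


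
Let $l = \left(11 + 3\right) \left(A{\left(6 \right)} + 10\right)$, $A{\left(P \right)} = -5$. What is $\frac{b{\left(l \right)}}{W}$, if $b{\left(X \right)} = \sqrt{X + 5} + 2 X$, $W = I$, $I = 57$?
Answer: $\frac{140}{57} + \frac{5 \sqrt{3}}{57} \approx 2.6081$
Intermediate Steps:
$W = 57$
$l = 70$ ($l = \left(11 + 3\right) \left(-5 + 10\right) = 14 \cdot 5 = 70$)
$b{\left(X \right)} = \sqrt{5 + X} + 2 X$
$\frac{b{\left(l \right)}}{W} = \frac{\sqrt{5 + 70} + 2 \cdot 70}{57} = \left(\sqrt{75} + 140\right) \frac{1}{57} = \left(5 \sqrt{3} + 140\right) \frac{1}{57} = \left(140 + 5 \sqrt{3}\right) \frac{1}{57} = \frac{140}{57} + \frac{5 \sqrt{3}}{57}$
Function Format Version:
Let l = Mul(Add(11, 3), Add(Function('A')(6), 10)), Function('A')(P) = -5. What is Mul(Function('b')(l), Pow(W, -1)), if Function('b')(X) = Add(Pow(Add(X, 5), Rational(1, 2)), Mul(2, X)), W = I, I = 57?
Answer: Add(Rational(140, 57), Mul(Rational(5, 57), Pow(3, Rational(1, 2)))) ≈ 2.6081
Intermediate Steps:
W = 57
l = 70 (l = Mul(Add(11, 3), Add(-5, 10)) = Mul(14, 5) = 70)
Function('b')(X) = Add(Pow(Add(5, X), Rational(1, 2)), Mul(2, X))
Mul(Function('b')(l), Pow(W, -1)) = Mul(Add(Pow(Add(5, 70), Rational(1, 2)), Mul(2, 70)), Pow(57, -1)) = Mul(Add(Pow(75, Rational(1, 2)), 140), Rational(1, 57)) = Mul(Add(Mul(5, Pow(3, Rational(1, 2))), 140), Rational(1, 57)) = Mul(Add(140, Mul(5, Pow(3, Rational(1, 2)))), Rational(1, 57)) = Add(Rational(140, 57), Mul(Rational(5, 57), Pow(3, Rational(1, 2))))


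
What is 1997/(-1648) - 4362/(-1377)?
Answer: 1479569/756432 ≈ 1.9560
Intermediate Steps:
1997/(-1648) - 4362/(-1377) = 1997*(-1/1648) - 4362*(-1/1377) = -1997/1648 + 1454/459 = 1479569/756432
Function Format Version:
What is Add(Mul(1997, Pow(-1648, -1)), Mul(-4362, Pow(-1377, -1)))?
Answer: Rational(1479569, 756432) ≈ 1.9560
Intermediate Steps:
Add(Mul(1997, Pow(-1648, -1)), Mul(-4362, Pow(-1377, -1))) = Add(Mul(1997, Rational(-1, 1648)), Mul(-4362, Rational(-1, 1377))) = Add(Rational(-1997, 1648), Rational(1454, 459)) = Rational(1479569, 756432)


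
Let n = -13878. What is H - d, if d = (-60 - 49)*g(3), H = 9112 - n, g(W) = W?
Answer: 23317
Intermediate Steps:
H = 22990 (H = 9112 - 1*(-13878) = 9112 + 13878 = 22990)
d = -327 (d = (-60 - 49)*3 = -109*3 = -327)
H - d = 22990 - 1*(-327) = 22990 + 327 = 23317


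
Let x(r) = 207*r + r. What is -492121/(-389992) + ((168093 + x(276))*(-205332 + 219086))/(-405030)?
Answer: -8763599695401/1144626520 ≈ -7656.3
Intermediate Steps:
x(r) = 208*r
-492121/(-389992) + ((168093 + x(276))*(-205332 + 219086))/(-405030) = -492121/(-389992) + ((168093 + 208*276)*(-205332 + 219086))/(-405030) = -492121*(-1/389992) + ((168093 + 57408)*13754)*(-1/405030) = 492121/389992 + (225501*13754)*(-1/405030) = 492121/389992 + 3101540754*(-1/405030) = 492121/389992 - 22474933/2935 = -8763599695401/1144626520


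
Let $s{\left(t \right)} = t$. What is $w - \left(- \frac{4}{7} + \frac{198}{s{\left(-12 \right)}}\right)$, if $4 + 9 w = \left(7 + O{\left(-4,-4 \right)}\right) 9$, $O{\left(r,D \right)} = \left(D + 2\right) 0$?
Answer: $\frac{2977}{126} \approx 23.627$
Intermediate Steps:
$O{\left(r,D \right)} = 0$ ($O{\left(r,D \right)} = \left(2 + D\right) 0 = 0$)
$w = \frac{59}{9}$ ($w = - \frac{4}{9} + \frac{\left(7 + 0\right) 9}{9} = - \frac{4}{9} + \frac{7 \cdot 9}{9} = - \frac{4}{9} + \frac{1}{9} \cdot 63 = - \frac{4}{9} + 7 = \frac{59}{9} \approx 6.5556$)
$w - \left(- \frac{4}{7} + \frac{198}{s{\left(-12 \right)}}\right) = \frac{59}{9} - \left(- \frac{33}{2} - \frac{4}{7}\right) = \frac{59}{9} - - \frac{239}{14} = \frac{59}{9} + \left(\frac{33}{2} + \frac{4}{7}\right) = \frac{59}{9} + \frac{239}{14} = \frac{2977}{126}$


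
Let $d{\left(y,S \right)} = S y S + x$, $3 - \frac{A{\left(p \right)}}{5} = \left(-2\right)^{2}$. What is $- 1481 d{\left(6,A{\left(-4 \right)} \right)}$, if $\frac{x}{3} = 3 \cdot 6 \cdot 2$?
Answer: $-382098$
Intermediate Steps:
$x = 108$ ($x = 3 \cdot 3 \cdot 6 \cdot 2 = 3 \cdot 18 \cdot 2 = 3 \cdot 36 = 108$)
$A{\left(p \right)} = -5$ ($A{\left(p \right)} = 15 - 5 \left(-2\right)^{2} = 15 - 20 = -5$)
$d{\left(y,S \right)} = 108 + y S^{2}$ ($d{\left(y,S \right)} = S y S + 108 = y S^{2} + 108 = 108 + y S^{2}$)
$- 1481 d{\left(6,A{\left(-4 \right)} \right)} = - 1481 \left(108 + 6 \left(-5\right)^{2}\right) = - 1481 \left(108 + 6 \cdot 25\right) = - 1481 \left(108 + 150\right) = \left(-1481\right) 258 = -382098$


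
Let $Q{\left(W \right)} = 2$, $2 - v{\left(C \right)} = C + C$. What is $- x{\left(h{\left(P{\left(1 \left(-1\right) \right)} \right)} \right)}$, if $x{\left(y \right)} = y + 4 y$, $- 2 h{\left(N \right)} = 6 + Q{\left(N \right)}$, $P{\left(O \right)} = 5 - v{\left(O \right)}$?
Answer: $20$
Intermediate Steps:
$v{\left(C \right)} = 2 - 2 C$ ($v{\left(C \right)} = 2 - \left(C + C\right) = 2 - 2 C$)
$P{\left(O \right)} = 3 + 2 O$ ($P{\left(O \right)} = 5 - \left(2 - 2 O\right) = 5 + \left(-2 + 2 O\right) = 3 + 2 O$)
$h{\left(N \right)} = -4$ ($h{\left(N \right)} = - \frac{6 + 2}{2} = \left(- \frac{1}{2}\right) 8 = -4$)
$x{\left(y \right)} = 5 y$
$- x{\left(h{\left(P{\left(1 \left(-1\right) \right)} \right)} \right)} = - 5 \left(-4\right) = \left(-1\right) \left(-20\right) = 20$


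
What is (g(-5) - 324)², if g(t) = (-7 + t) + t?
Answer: 116281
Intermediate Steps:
g(t) = -7 + 2*t
(g(-5) - 324)² = ((-7 + 2*(-5)) - 324)² = ((-7 - 10) - 324)² = (-17 - 324)² = (-341)² = 116281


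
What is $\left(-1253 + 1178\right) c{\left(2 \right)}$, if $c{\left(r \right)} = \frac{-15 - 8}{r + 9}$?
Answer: $\frac{1725}{11} \approx 156.82$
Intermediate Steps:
$c{\left(r \right)} = - \frac{23}{9 + r}$
$\left(-1253 + 1178\right) c{\left(2 \right)} = \left(-1253 + 1178\right) \left(- \frac{23}{9 + 2}\right) = - 75 \left(- \frac{23}{11}\right) = - 75 \left(\left(-23\right) \frac{1}{11}\right) = \left(-75\right) \left(- \frac{23}{11}\right) = \frac{1725}{11}$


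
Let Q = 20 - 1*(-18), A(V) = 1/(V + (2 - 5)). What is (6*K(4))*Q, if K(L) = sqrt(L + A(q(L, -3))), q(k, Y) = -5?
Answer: 57*sqrt(62) ≈ 448.82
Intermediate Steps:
A(V) = 1/(-3 + V) (A(V) = 1/(V - 3) = 1/(-3 + V))
K(L) = sqrt(-1/8 + L) (K(L) = sqrt(L + 1/(-3 - 5)) = sqrt(L + 1/(-8)) = sqrt(L - 1/8) = sqrt(-1/8 + L))
Q = 38 (Q = 20 + 18 = 38)
(6*K(4))*Q = (6*(sqrt(-2 + 16*4)/4))*38 = (6*(sqrt(-2 + 64)/4))*38 = (6*(sqrt(62)/4))*38 = (3*sqrt(62)/2)*38 = 57*sqrt(62)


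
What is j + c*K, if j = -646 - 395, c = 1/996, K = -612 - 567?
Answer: -346005/332 ≈ -1042.2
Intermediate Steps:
K = -1179
c = 1/996 ≈ 0.0010040
j = -1041
j + c*K = -1041 + (1/996)*(-1179) = -1041 - 393/332 = -346005/332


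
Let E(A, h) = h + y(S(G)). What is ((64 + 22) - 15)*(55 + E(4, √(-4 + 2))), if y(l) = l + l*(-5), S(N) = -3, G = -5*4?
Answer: 4757 + 71*I*√2 ≈ 4757.0 + 100.41*I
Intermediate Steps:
G = -20
y(l) = -4*l (y(l) = l - 5*l = -4*l)
E(A, h) = 12 + h (E(A, h) = h - 4*(-3) = h + 12 = 12 + h)
((64 + 22) - 15)*(55 + E(4, √(-4 + 2))) = ((64 + 22) - 15)*(55 + (12 + √(-4 + 2))) = (86 - 15)*(55 + (12 + √(-2))) = 71*(55 + (12 + I*√2)) = 71*(67 + I*√2) = 4757 + 71*I*√2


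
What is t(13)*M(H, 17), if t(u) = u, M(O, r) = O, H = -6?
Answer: -78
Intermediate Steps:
t(13)*M(H, 17) = 13*(-6) = -78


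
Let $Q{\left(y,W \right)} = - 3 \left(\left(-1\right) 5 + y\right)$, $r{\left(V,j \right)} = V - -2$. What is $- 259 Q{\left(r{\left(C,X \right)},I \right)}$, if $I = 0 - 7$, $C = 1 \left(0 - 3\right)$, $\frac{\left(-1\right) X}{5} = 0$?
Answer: $-4662$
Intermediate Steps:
$X = 0$ ($X = \left(-5\right) 0 = 0$)
$C = -3$ ($C = 1 \left(-3\right) = -3$)
$r{\left(V,j \right)} = 2 + V$ ($r{\left(V,j \right)} = V + 2 = 2 + V$)
$I = -7$
$Q{\left(y,W \right)} = 15 - 3 y$ ($Q{\left(y,W \right)} = - 3 \left(-5 + y\right) = 15 - 3 y$)
$- 259 Q{\left(r{\left(C,X \right)},I \right)} = - 259 \left(15 - 3 \left(2 - 3\right)\right) = - 259 \left(15 - -3\right) = - 259 \left(15 + 3\right) = \left(-259\right) 18 = -4662$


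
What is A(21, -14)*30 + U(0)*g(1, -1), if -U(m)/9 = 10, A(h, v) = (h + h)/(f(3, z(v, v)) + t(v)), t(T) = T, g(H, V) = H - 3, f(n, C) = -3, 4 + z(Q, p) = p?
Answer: 1800/17 ≈ 105.88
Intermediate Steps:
z(Q, p) = -4 + p
g(H, V) = -3 + H
A(h, v) = 2*h/(-3 + v) (A(h, v) = (h + h)/(-3 + v) = (2*h)/(-3 + v) = 2*h/(-3 + v))
U(m) = -90 (U(m) = -9*10 = -90)
A(21, -14)*30 + U(0)*g(1, -1) = (2*21/(-3 - 14))*30 - 90*(-3 + 1) = (2*21/(-17))*30 - 90*(-2) = (2*21*(-1/17))*30 + 180 = -42/17*30 + 180 = -1260/17 + 180 = 1800/17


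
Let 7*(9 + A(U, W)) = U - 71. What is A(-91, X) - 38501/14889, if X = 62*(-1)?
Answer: -73868/2127 ≈ -34.729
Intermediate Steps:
X = -62
A(U, W) = -134/7 + U/7 (A(U, W) = -9 + (U - 71)/7 = -9 + (-71 + U)/7 = -9 + (-71/7 + U/7) = -134/7 + U/7)
A(-91, X) - 38501/14889 = (-134/7 + (⅐)*(-91)) - 38501/14889 = (-134/7 - 13) - 38501/14889 = -225/7 - 1*38501/14889 = -225/7 - 38501/14889 = -73868/2127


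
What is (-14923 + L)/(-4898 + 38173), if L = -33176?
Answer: -48099/33275 ≈ -1.4455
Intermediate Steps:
(-14923 + L)/(-4898 + 38173) = (-14923 - 33176)/(-4898 + 38173) = -48099/33275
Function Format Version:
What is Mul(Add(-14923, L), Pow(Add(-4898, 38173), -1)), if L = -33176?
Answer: Rational(-48099, 33275) ≈ -1.4455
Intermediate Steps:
Mul(Add(-14923, L), Pow(Add(-4898, 38173), -1)) = Mul(Add(-14923, -33176), Pow(Add(-4898, 38173), -1)) = Mul(-48099, Pow(33275, -1)) = Mul(-48099, Rational(1, 33275)) = Rational(-48099, 33275)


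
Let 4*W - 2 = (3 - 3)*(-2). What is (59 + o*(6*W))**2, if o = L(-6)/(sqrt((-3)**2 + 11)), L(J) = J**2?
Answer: 20321/5 + 6372*sqrt(5)/5 ≈ 6913.8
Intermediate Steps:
W = 1/2 (W = 1/2 + ((3 - 3)*(-2))/4 = 1/2 + (0*(-2))/4 = 1/2 + (1/4)*0 = 1/2 + 0 = 1/2 ≈ 0.50000)
o = 18*sqrt(5)/5 (o = (-6)**2/(sqrt((-3)**2 + 11)) = 36/(sqrt(9 + 11)) = 36/(sqrt(20)) = 36/((2*sqrt(5))) = 36*(sqrt(5)/10) = 18*sqrt(5)/5 ≈ 8.0499)
(59 + o*(6*W))**2 = (59 + (18*sqrt(5)/5)*(6*(1/2)))**2 = (59 + (18*sqrt(5)/5)*3)**2 = (59 + 54*sqrt(5)/5)**2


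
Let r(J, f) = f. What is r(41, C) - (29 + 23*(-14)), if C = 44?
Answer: 337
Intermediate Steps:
r(41, C) - (29 + 23*(-14)) = 44 - (29 + 23*(-14)) = 44 - (29 - 322) = 44 - 1*(-293) = 44 + 293 = 337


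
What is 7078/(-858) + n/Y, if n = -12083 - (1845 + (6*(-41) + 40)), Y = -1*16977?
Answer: -18064955/2427711 ≈ -7.4411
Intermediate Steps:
Y = -16977
n = -13722 (n = -12083 - (1845 + (-246 + 40)) = -12083 - (1845 - 206) = -12083 - 1*1639 = -12083 - 1639 = -13722)
7078/(-858) + n/Y = 7078/(-858) - 13722/(-16977) = 7078*(-1/858) - 13722*(-1/16977) = -3539/429 + 4574/5659 = -18064955/2427711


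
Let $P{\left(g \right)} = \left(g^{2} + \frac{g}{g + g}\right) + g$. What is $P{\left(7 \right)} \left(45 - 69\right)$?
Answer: $-1356$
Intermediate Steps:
$P{\left(g \right)} = \frac{1}{2} + g + g^{2}$ ($P{\left(g \right)} = \left(g^{2} + \frac{g}{2 g}\right) + g = \left(g^{2} + \frac{1}{2 g} g\right) + g = \left(g^{2} + \frac{1}{2}\right) + g = \left(\frac{1}{2} + g^{2}\right) + g = \frac{1}{2} + g + g^{2}$)
$P{\left(7 \right)} \left(45 - 69\right) = \left(\frac{1}{2} + 7 + 7^{2}\right) \left(45 - 69\right) = \left(\frac{1}{2} + 7 + 49\right) \left(-24\right) = \frac{113}{2} \left(-24\right) = -1356$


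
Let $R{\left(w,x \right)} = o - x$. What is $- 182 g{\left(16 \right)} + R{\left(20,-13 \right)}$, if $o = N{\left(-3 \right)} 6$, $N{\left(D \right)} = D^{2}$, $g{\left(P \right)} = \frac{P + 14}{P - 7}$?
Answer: $- \frac{1619}{3} \approx -539.67$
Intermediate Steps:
$g{\left(P \right)} = \frac{14 + P}{-7 + P}$
$o = 54$ ($o = \left(-3\right)^{2} \cdot 6 = 9 \cdot 6 = 54$)
$R{\left(w,x \right)} = 54 - x$
$- 182 g{\left(16 \right)} + R{\left(20,-13 \right)} = - 182 \frac{14 + 16}{-7 + 16} + \left(54 - -13\right) = - 182 \cdot \frac{1}{9} \cdot 30 + \left(54 + 13\right) = - 182 \cdot \frac{1}{9} \cdot 30 + 67 = \left(-182\right) \frac{10}{3} + 67 = - \frac{1820}{3} + 67 = - \frac{1619}{3}$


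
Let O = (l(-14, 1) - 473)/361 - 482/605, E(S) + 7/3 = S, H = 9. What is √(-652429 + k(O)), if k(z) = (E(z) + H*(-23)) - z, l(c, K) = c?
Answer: I*√5873745/3 ≈ 807.86*I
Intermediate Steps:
E(S) = -7/3 + S
O = -468637/218405 (O = (-14 - 473)/361 - 482/605 = -487*1/361 - 482*1/605 = -487/361 - 482/605 = -468637/218405 ≈ -2.1457)
k(z) = -628/3 (k(z) = ((-7/3 + z) + 9*(-23)) - z = ((-7/3 + z) - 207) - z = (-628/3 + z) - z = -628/3)
√(-652429 + k(O)) = √(-652429 - 628/3) = √(-1957915/3) = I*√5873745/3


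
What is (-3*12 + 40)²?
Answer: 16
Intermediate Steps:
(-3*12 + 40)² = (-36 + 40)² = 4² = 16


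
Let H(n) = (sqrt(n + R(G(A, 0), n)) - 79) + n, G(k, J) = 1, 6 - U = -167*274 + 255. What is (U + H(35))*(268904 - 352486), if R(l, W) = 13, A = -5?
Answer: -3800055630 - 334328*sqrt(3) ≈ -3.8006e+9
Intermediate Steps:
U = 45509 (U = 6 - (-167*274 + 255) = 6 - (-45758 + 255) = 6 - 1*(-45503) = 6 + 45503 = 45509)
H(n) = -79 + n + sqrt(13 + n) (H(n) = (sqrt(n + 13) - 79) + n = (sqrt(13 + n) - 79) + n = (-79 + sqrt(13 + n)) + n = -79 + n + sqrt(13 + n))
(U + H(35))*(268904 - 352486) = (45509 + (-79 + 35 + sqrt(13 + 35)))*(268904 - 352486) = (45509 + (-79 + 35 + sqrt(48)))*(-83582) = (45509 + (-79 + 35 + 4*sqrt(3)))*(-83582) = (45509 + (-44 + 4*sqrt(3)))*(-83582) = (45465 + 4*sqrt(3))*(-83582) = -3800055630 - 334328*sqrt(3)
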